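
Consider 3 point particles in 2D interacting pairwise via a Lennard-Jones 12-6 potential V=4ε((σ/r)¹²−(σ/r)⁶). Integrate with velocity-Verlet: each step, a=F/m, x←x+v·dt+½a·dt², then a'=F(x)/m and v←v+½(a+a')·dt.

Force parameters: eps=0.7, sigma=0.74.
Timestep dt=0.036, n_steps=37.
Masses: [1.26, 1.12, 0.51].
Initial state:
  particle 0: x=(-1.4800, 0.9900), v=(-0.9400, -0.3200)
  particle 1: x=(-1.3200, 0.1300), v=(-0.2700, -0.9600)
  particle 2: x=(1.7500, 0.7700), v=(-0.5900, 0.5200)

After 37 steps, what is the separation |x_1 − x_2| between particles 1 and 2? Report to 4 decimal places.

3.4467

step 0: x0=(-1.4800, 0.9900) x1=(-1.3200, 0.1300) x2=(1.7500, 0.7700)
step 1: x0=(-1.5137, 0.9775) x1=(-1.3299, 0.0965) x2=(1.7288, 0.7887)
step 2: x0=(-1.5469, 0.9628) x1=(-1.3404, 0.0655) x2=(1.7075, 0.8074)
step 3: x0=(-1.5795, 0.9459) x1=(-1.3514, 0.0371) x2=(1.6863, 0.8262)
step 4: x0=(-1.6117, 0.9267) x1=(-1.3630, 0.0112) x2=(1.6650, 0.8449)
step 5: x0=(-1.6432, 0.9053) x1=(-1.3754, -0.0123) x2=(1.6437, 0.8636)
step 6: x0=(-1.6741, 0.8818) x1=(-1.3884, -0.0334) x2=(1.6225, 0.8823)
step 7: x0=(-1.7043, 0.8562) x1=(-1.4021, -0.0521) x2=(1.6012, 0.9010)
step 8: x0=(-1.7339, 0.8285) x1=(-1.4167, -0.0685) x2=(1.5800, 0.9197)
step 9: x0=(-1.7627, 0.7987) x1=(-1.4320, -0.0825) x2=(1.5587, 0.9385)
step 10: x0=(-1.7907, 0.7668) x1=(-1.4483, -0.0941) x2=(1.5374, 0.9572)
step 11: x0=(-1.8178, 0.7327) x1=(-1.4656, -0.1032) x2=(1.5161, 0.9759)
step 12: x0=(-1.8440, 0.6964) x1=(-1.4838, -0.1100) x2=(1.4948, 0.9946)
step 13: x0=(-1.8694, 0.6583) x1=(-1.5030, -0.1146) x2=(1.4735, 1.0133)
step 14: x0=(-1.8942, 0.6189) x1=(-1.5229, -0.1178) x2=(1.4523, 1.0320)
step 15: x0=(-1.9192, 0.5800) x1=(-1.5425, -0.1215) x2=(1.4310, 1.0507)
step 16: x0=(-1.9462, 0.5446) x1=(-1.5600, -0.1292) x2=(1.4097, 1.0694)
step 17: x0=(-1.9772, 0.5163) x1=(-1.5728, -0.1449) x2=(1.3884, 1.0881)
step 18: x0=(-2.0128, 0.4955) x1=(-1.5806, -0.1691) x2=(1.3671, 1.1069)
step 19: x0=(-2.0509, 0.4787) x1=(-1.5855, -0.1976) x2=(1.3458, 1.1256)
step 20: x0=(-2.0895, 0.4624) x1=(-1.5898, -0.2268) x2=(1.3244, 1.1443)
step 21: x0=(-2.1273, 0.4452) x1=(-1.5950, -0.2550) x2=(1.3031, 1.1630)
step 22: x0=(-2.1640, 0.4264) x1=(-1.6015, -0.2814) x2=(1.2818, 1.1817)
step 23: x0=(-2.1992, 0.4058) x1=(-1.6096, -0.3057) x2=(1.2605, 1.2004)
step 24: x0=(-2.2329, 0.3835) x1=(-1.6194, -0.3280) x2=(1.2392, 1.2191)
step 25: x0=(-2.2652, 0.3593) x1=(-1.6309, -0.3484) x2=(1.2178, 1.2378)
step 26: x0=(-2.2959, 0.3335) x1=(-1.6441, -0.3669) x2=(1.1965, 1.2565)
step 27: x0=(-2.3251, 0.3061) x1=(-1.6590, -0.3835) x2=(1.1752, 1.2752)
step 28: x0=(-2.3528, 0.2771) x1=(-1.6756, -0.3984) x2=(1.1539, 1.2939)
step 29: x0=(-2.3790, 0.2466) x1=(-1.6939, -0.4116) x2=(1.1325, 1.3126)
step 30: x0=(-2.4035, 0.2144) x1=(-1.7141, -0.4229) x2=(1.1112, 1.3313)
step 31: x0=(-2.4263, 0.1808) x1=(-1.7361, -0.4326) x2=(1.0899, 1.3500)
step 32: x0=(-2.4474, 0.1455) x1=(-1.7602, -0.4404) x2=(1.0685, 1.3686)
step 33: x0=(-2.4667, 0.1088) x1=(-1.7862, -0.4466) x2=(1.0472, 1.3873)
step 34: x0=(-2.4845, 0.0708) x1=(-1.8139, -0.4514) x2=(1.0258, 1.4060)
step 35: x0=(-2.5014, 0.0322) x1=(-1.8426, -0.4554) x2=(1.0045, 1.4247)
step 36: x0=(-2.5190, -0.0060) x1=(-1.8705, -0.4600) x2=(0.9831, 1.4434)
step 37: x0=(-2.5407, -0.0413) x1=(-1.8939, -0.4678) x2=(0.9618, 1.4621)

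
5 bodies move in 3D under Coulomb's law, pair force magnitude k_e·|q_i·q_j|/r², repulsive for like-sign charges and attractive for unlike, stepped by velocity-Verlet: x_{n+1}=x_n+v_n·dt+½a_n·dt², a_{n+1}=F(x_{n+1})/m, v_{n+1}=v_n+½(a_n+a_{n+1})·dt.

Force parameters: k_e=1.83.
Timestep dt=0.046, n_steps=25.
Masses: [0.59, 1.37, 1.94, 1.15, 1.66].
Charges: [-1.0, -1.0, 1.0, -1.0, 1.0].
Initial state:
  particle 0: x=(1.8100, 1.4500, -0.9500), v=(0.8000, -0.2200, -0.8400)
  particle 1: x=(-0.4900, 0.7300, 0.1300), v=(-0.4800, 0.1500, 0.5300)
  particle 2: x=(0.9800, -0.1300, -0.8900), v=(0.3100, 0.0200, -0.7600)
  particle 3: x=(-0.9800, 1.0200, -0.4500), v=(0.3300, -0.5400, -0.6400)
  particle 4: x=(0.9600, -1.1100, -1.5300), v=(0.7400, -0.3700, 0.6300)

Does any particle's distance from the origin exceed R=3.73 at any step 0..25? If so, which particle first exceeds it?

no

step 0: x0=(1.8100, 1.4500, -0.9500) x1=(-0.4900, 0.7300, 0.1300) x2=(0.9800, -0.1300, -0.8900) x3=(-0.9800, 1.0200, -0.4500) x4=(0.9600, -1.1100, -1.5300)
step 1: x0=(1.8470, 1.4388, -0.9890) x1=(-0.5106, 0.7358, 0.1557) x2=(0.9941, -0.1280, -0.9244) x3=(-0.9662, 0.9958, -0.4813) x4=(0.9939, -1.1274, -1.5013)
step 2: x0=(1.8843, 1.4253, -1.0285) x1=(-0.5286, 0.7397, 0.1842) x2=(1.0078, -0.1237, -0.9578) x3=(-0.9547, 0.9725, -0.5167) x4=(1.0276, -1.1457, -1.4732)
step 3: x0=(1.9217, 1.4095, -1.0686) x1=(-0.5443, 0.7420, 0.2156) x2=(1.0211, -0.1172, -0.9901) x3=(-0.9451, 0.9498, -0.5560) x4=(1.0612, -1.1650, -1.4457)
step 4: x0=(1.9593, 1.3914, -1.1093) x1=(-0.5581, 0.7430, 0.2496) x2=(1.0340, -0.1084, -1.0216) x3=(-0.9371, 0.9275, -0.5991) x4=(1.0946, -1.1852, -1.4185)
step 5: x0=(1.9968, 1.3709, -1.1504) x1=(-0.5704, 0.7428, 0.2861) x2=(1.0466, -0.0973, -1.0523) x3=(-0.9300, 0.9053, -0.6457) x4=(1.1279, -1.2065, -1.3918)
step 6: x0=(2.0343, 1.3481, -1.1919) x1=(-0.5814, 0.7417, 0.3248) x2=(1.0588, -0.0839, -1.0823) x3=(-0.9237, 0.8831, -0.6955) x4=(1.1611, -1.2288, -1.3653)
step 7: x0=(2.0715, 1.3229, -1.2338) x1=(-0.5913, 0.7399, 0.3655) x2=(1.0707, -0.0683, -1.1117) x3=(-0.9178, 0.8606, -0.7481) x4=(1.1942, -1.2521, -1.3391)
step 8: x0=(2.1083, 1.2953, -1.2761) x1=(-0.6004, 0.7375, 0.4078) x2=(1.0821, -0.0505, -1.1406) x3=(-0.9121, 0.8378, -0.8032) x4=(1.2273, -1.2763, -1.3129)
step 9: x0=(2.1447, 1.2653, -1.3186) x1=(-0.6088, 0.7346, 0.4515) x2=(1.0933, -0.0307, -1.1691) x3=(-0.9063, 0.8146, -0.8605) x4=(1.2604, -1.3014, -1.2868)
step 10: x0=(2.1805, 1.2328, -1.3613) x1=(-0.6166, 0.7312, 0.4964) x2=(1.1041, -0.0088, -1.1972) x3=(-0.9004, 0.7909, -0.9197) x4=(1.2934, -1.3273, -1.2606)
step 11: x0=(2.2156, 1.1979, -1.4041) x1=(-0.6238, 0.7274, 0.5424) x2=(1.1146, 0.0150, -1.2252) x3=(-0.8943, 0.7667, -0.9805) x4=(1.3265, -1.3538, -1.2344)
step 12: x0=(2.2497, 1.1604, -1.4470) x1=(-0.6307, 0.7233, 0.5892) x2=(1.1249, 0.0406, -1.2529) x3=(-0.8878, 0.7420, -1.0428) x4=(1.3595, -1.3810, -1.2081)
step 13: x0=(2.2829, 1.1205, -1.4899) x1=(-0.6371, 0.7189, 0.6367) x2=(1.1350, 0.0679, -1.2805) x3=(-0.8809, 0.7169, -1.1064) x4=(1.3925, -1.4087, -1.1817)
step 14: x0=(2.3148, 1.0780, -1.5327) x1=(-0.6432, 0.7143, 0.6849) x2=(1.1449, 0.0968, -1.3081) x3=(-0.8735, 0.6912, -1.1711) x4=(1.4255, -1.4368, -1.1551)
step 15: x0=(2.3453, 1.0331, -1.5753) x1=(-0.6489, 0.7094, 0.7336) x2=(1.1547, 0.1272, -1.3357) x3=(-0.8655, 0.6650, -1.2367) x4=(1.4586, -1.4653, -1.1284)
step 16: x0=(2.3742, 0.9858, -1.6176) x1=(-0.6544, 0.7043, 0.7828) x2=(1.1645, 0.1590, -1.3632) x3=(-0.8570, 0.6383, -1.3032) x4=(1.4916, -1.4940, -1.1015)
step 17: x0=(2.4014, 0.9360, -1.6596) x1=(-0.6596, 0.6990, 0.8323) x2=(1.1742, 0.1922, -1.3909) x3=(-0.8478, 0.6112, -1.3704) x4=(1.5245, -1.5230, -1.0745)
step 18: x0=(2.4266, 0.8840, -1.7012) x1=(-0.6646, 0.6935, 0.8822) x2=(1.1841, 0.2266, -1.4186) x3=(-0.8380, 0.5836, -1.4382) x4=(1.5575, -1.5521, -1.0474)
step 19: x0=(2.4497, 0.8297, -1.7422) x1=(-0.6693, 0.6879, 0.9324) x2=(1.1940, 0.2621, -1.4465) x3=(-0.8276, 0.5556, -1.5066) x4=(1.5904, -1.5813, -1.0201)
step 20: x0=(2.4704, 0.7733, -1.7825) x1=(-0.6738, 0.6821, 0.9828) x2=(1.2041, 0.2986, -1.4745) x3=(-0.8164, 0.5273, -1.5755) x4=(1.6233, -1.6106, -0.9928)
step 21: x0=(2.4886, 0.7149, -1.8221) x1=(-0.6782, 0.6762, 1.0334) x2=(1.2144, 0.3360, -1.5028) x3=(-0.8046, 0.4985, -1.6447) x4=(1.6562, -1.6399, -0.9653)
step 22: x0=(2.5041, 0.6547, -1.8609) x1=(-0.6823, 0.6702, 1.0841) x2=(1.2251, 0.3742, -1.5313) x3=(-0.7920, 0.4695, -1.7143) x4=(1.6891, -1.6691, -0.9378)
step 23: x0=(2.5167, 0.5931, -1.8987) x1=(-0.6863, 0.6641, 1.1351) x2=(1.2361, 0.4131, -1.5601) x3=(-0.7787, 0.4402, -1.7842) x4=(1.7219, -1.6983, -0.9103)
step 24: x0=(2.5264, 0.5301, -1.9355) x1=(-0.6901, 0.6579, 1.1861) x2=(1.2475, 0.4524, -1.5892) x3=(-0.7648, 0.4107, -1.8542) x4=(1.7547, -1.7274, -0.8827)
step 25: x0=(2.5330, 0.4660, -1.9711) x1=(-0.6937, 0.6515, 1.2372) x2=(1.2594, 0.4922, -1.6186) x3=(-0.7501, 0.3810, -1.9245) x4=(1.7874, -1.7564, -0.8551)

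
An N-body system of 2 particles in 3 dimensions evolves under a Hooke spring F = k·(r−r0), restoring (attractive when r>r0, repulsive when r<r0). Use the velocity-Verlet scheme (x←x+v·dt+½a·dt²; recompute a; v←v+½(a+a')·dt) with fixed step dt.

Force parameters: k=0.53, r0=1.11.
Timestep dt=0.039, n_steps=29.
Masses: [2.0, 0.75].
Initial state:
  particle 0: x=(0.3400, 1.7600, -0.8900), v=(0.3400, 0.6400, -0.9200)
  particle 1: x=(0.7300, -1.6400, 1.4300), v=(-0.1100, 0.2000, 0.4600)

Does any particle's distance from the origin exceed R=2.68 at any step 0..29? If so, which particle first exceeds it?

step 0: x0=(0.3400, 1.7600, -0.8900) x1=(0.7300, -1.6400, 1.4300)
step 1: x0=(0.3533, 1.7845, -0.9255) x1=(0.7256, -1.6309, 1.4470)
step 2: x0=(0.3667, 1.8079, -0.9604) x1=(0.7208, -1.6190, 1.4622)
step 3: x0=(0.3803, 1.8303, -0.9945) x1=(0.7158, -1.6045, 1.4754)
step 4: x0=(0.3939, 1.8517, -1.0279) x1=(0.7105, -1.5872, 1.4867)
step 5: x0=(0.4076, 1.8721, -1.0605) x1=(0.7050, -1.5672, 1.4960)
step 6: x0=(0.4215, 1.8915, -1.0924) x1=(0.6992, -1.5445, 1.5032)
step 7: x0=(0.4354, 1.9098, -1.1235) x1=(0.6932, -1.5190, 1.5084)
step 8: x0=(0.4493, 1.9271, -1.1538) x1=(0.6870, -1.4907, 1.5114)
step 9: x0=(0.4634, 1.9434, -1.1833) x1=(0.6806, -1.4598, 1.5124)
step 10: x0=(0.4775, 1.9586, -1.2120) x1=(0.6741, -1.4261, 1.5112)
step 11: x0=(0.4917, 1.9729, -1.2398) x1=(0.6673, -1.3897, 1.5077)
step 12: x0=(0.5059, 1.9861, -1.2669) x1=(0.6605, -1.3506, 1.5021)
step 13: x0=(0.5202, 1.9983, -1.2931) x1=(0.6535, -1.3088, 1.4943)
step 14: x0=(0.5345, 2.0096, -1.3185) x1=(0.6464, -1.2644, 1.4843)
step 15: x0=(0.5488, 2.0198, -1.3430) x1=(0.6392, -1.2174, 1.4720)
step 16: x0=(0.5632, 2.0291, -1.3667) x1=(0.6320, -1.1678, 1.4575)
step 17: x0=(0.5776, 2.0374, -1.3896) x1=(0.6247, -1.1157, 1.4407)
step 18: x0=(0.5920, 2.0448, -1.4116) x1=(0.6173, -1.0610, 1.4217)
step 19: x0=(0.6064, 2.0513, -1.4328) x1=(0.6099, -1.0040, 1.4004)
step 20: x0=(0.6208, 2.0569, -1.4531) x1=(0.6026, -0.9445, 1.3769)
step 21: x0=(0.6352, 2.0616, -1.4727) x1=(0.5952, -0.8826, 1.3512)
step 22: x0=(0.6496, 2.0654, -1.4913) x1=(0.5879, -0.8184, 1.3233)
step 23: x0=(0.6640, 2.0684, -1.5092) x1=(0.5806, -0.7520, 1.2932)
step 24: x0=(0.6784, 2.0705, -1.5262) x1=(0.5734, -0.6834, 1.2609)
step 25: x0=(0.6927, 2.0719, -1.5425) x1=(0.5663, -0.6127, 1.2264)
step 26: x0=(0.7070, 2.0725, -1.5579) x1=(0.5592, -0.5399, 1.1899)
step 27: x0=(0.7212, 2.0723, -1.5726) x1=(0.5523, -0.4652, 1.1512)
step 28: x0=(0.7354, 2.0715, -1.5865) x1=(0.5455, -0.3885, 1.1105)
step 29: x0=(0.7496, 2.0699, -1.5996) x1=(0.5389, -0.3100, 1.0678)

yes, particle 0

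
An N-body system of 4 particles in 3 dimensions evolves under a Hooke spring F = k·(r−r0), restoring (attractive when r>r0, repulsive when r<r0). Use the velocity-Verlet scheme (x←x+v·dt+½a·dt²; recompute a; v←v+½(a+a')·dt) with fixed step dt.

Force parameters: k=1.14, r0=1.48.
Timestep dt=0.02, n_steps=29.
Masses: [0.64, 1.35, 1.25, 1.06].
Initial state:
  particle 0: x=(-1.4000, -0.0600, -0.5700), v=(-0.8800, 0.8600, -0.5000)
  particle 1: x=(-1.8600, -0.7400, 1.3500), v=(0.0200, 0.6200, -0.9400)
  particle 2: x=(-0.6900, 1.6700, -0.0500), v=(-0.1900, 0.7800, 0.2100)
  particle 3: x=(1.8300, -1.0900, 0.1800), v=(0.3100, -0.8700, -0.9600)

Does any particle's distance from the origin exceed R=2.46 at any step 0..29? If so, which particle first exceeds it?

step 0: x0=(-1.4000, -0.0600, -0.5700) x1=(-1.8600, -0.7400, 1.3500) x2=(-0.6900, 1.6700, -0.0500) x3=(1.8300, -1.0900, 0.1800)
step 1: x0=(-1.4169, -0.0429, -0.5796) x1=(-1.8591, -0.7274, 1.3309) x2=(-0.6937, 1.6850, -0.0457) x3=(1.8350, -1.1069, 0.1608)
step 2: x0=(-1.4325, -0.0262, -0.5884) x1=(-1.8572, -0.7144, 1.3111) x2=(-0.6970, 1.6988, -0.0411) x3=(1.8375, -1.1226, 0.1417)
step 3: x0=(-1.4466, -0.0097, -0.5965) x1=(-1.8542, -0.7010, 1.2906) x2=(-0.7001, 1.7113, -0.0362) x3=(1.8376, -1.1373, 0.1227)
step 4: x0=(-1.4594, 0.0065, -0.6037) x1=(-1.8503, -0.6872, 1.2695) x2=(-0.7029, 1.7226, -0.0312) x3=(1.8352, -1.1508, 0.1038)
step 5: x0=(-1.4707, 0.0224, -0.6102) x1=(-1.8453, -0.6730, 1.2477) x2=(-0.7055, 1.7327, -0.0259) x3=(1.8303, -1.1631, 0.0850)
step 6: x0=(-1.4806, 0.0379, -0.6160) x1=(-1.8394, -0.6585, 1.2254) x2=(-0.7077, 1.7416, -0.0204) x3=(1.8229, -1.1742, 0.0663)
step 7: x0=(-1.4890, 0.0531, -0.6210) x1=(-1.8325, -0.6436, 1.2024) x2=(-0.7096, 1.7492, -0.0148) x3=(1.8130, -1.1842, 0.0477)
step 8: x0=(-1.4960, 0.0680, -0.6253) x1=(-1.8246, -0.6284, 1.1788) x2=(-0.7112, 1.7555, -0.0089) x3=(1.8007, -1.1928, 0.0292)
step 9: x0=(-1.5015, 0.0825, -0.6290) x1=(-1.8157, -0.6129, 1.1546) x2=(-0.7126, 1.7606, -0.0029) x3=(1.7859, -1.2003, 0.0108)
step 10: x0=(-1.5056, 0.0966, -0.6319) x1=(-1.8059, -0.5970, 1.1299) x2=(-0.7136, 1.7645, 0.0033) x3=(1.7687, -1.2064, -0.0074)
step 11: x0=(-1.5082, 0.1104, -0.6342) x1=(-1.7951, -0.5808, 1.1046) x2=(-0.7143, 1.7672, 0.0096) x3=(1.7490, -1.2113, -0.0255)
step 12: x0=(-1.5093, 0.1238, -0.6358) x1=(-1.7834, -0.5643, 1.0788) x2=(-0.7148, 1.7686, 0.0160) x3=(1.7269, -1.2149, -0.0434)
step 13: x0=(-1.5090, 0.1368, -0.6369) x1=(-1.7708, -0.5476, 1.0524) x2=(-0.7149, 1.7688, 0.0225) x3=(1.7025, -1.2172, -0.0612)
step 14: x0=(-1.5073, 0.1494, -0.6373) x1=(-1.7574, -0.5305, 1.0256) x2=(-0.7148, 1.7678, 0.0292) x3=(1.6757, -1.2182, -0.0788)
step 15: x0=(-1.5042, 0.1616, -0.6372) x1=(-1.7430, -0.5132, 0.9983) x2=(-0.7143, 1.7657, 0.0359) x3=(1.6466, -1.2179, -0.0962)
step 16: x0=(-1.4997, 0.1735, -0.6366) x1=(-1.7279, -0.4957, 0.9705) x2=(-0.7136, 1.7623, 0.0427) x3=(1.6153, -1.2163, -0.1134)
step 17: x0=(-1.4938, 0.1850, -0.6355) x1=(-1.7119, -0.4779, 0.9423) x2=(-0.7125, 1.7579, 0.0495) x3=(1.5817, -1.2133, -0.1305)
step 18: x0=(-1.4866, 0.1960, -0.6339) x1=(-1.6950, -0.4599, 0.9137) x2=(-0.7112, 1.7522, 0.0565) x3=(1.5460, -1.2091, -0.1474)
step 19: x0=(-1.4781, 0.2067, -0.6318) x1=(-1.6774, -0.4418, 0.8846) x2=(-0.7096, 1.7455, 0.0634) x3=(1.5082, -1.2036, -0.1640)
step 20: x0=(-1.4683, 0.2170, -0.6294) x1=(-1.6591, -0.4234, 0.8552) x2=(-0.7077, 1.7377, 0.0703) x3=(1.4682, -1.1968, -0.1805)
step 21: x0=(-1.4572, 0.2269, -0.6266) x1=(-1.6400, -0.4049, 0.8255) x2=(-0.7055, 1.7288, 0.0773) x3=(1.4263, -1.1887, -0.1968)
step 22: x0=(-1.4449, 0.2364, -0.6234) x1=(-1.6202, -0.3862, 0.7954) x2=(-0.7031, 1.7189, 0.0843) x3=(1.3824, -1.1794, -0.2128)
step 23: x0=(-1.4315, 0.2456, -0.6200) x1=(-1.5998, -0.3674, 0.7650) x2=(-0.7003, 1.7080, 0.0913) x3=(1.3366, -1.1688, -0.2286)
step 24: x0=(-1.4170, 0.2544, -0.6163) x1=(-1.5787, -0.3484, 0.7344) x2=(-0.6974, 1.6960, 0.0982) x3=(1.2891, -1.1570, -0.2442)
step 25: x0=(-1.4013, 0.2628, -0.6124) x1=(-1.5569, -0.3294, 0.7035) x2=(-0.6941, 1.6832, 0.1051) x3=(1.2397, -1.1440, -0.2596)
step 26: x0=(-1.3847, 0.2709, -0.6082) x1=(-1.5346, -0.3103, 0.6723) x2=(-0.6906, 1.6694, 0.1120) x3=(1.1887, -1.1298, -0.2748)
step 27: x0=(-1.3670, 0.2786, -0.6040) x1=(-1.5117, -0.2910, 0.6410) x2=(-0.6869, 1.6547, 0.1188) x3=(1.1361, -1.1145, -0.2897)
step 28: x0=(-1.3484, 0.2860, -0.5996) x1=(-1.4883, -0.2718, 0.6094) x2=(-0.6829, 1.6392, 0.1256) x3=(1.0820, -1.0980, -0.3044)
step 29: x0=(-1.3289, 0.2931, -0.5952) x1=(-1.4644, -0.2525, 0.5778) x2=(-0.6787, 1.6228, 0.1323) x3=(1.0264, -1.0804, -0.3189)

no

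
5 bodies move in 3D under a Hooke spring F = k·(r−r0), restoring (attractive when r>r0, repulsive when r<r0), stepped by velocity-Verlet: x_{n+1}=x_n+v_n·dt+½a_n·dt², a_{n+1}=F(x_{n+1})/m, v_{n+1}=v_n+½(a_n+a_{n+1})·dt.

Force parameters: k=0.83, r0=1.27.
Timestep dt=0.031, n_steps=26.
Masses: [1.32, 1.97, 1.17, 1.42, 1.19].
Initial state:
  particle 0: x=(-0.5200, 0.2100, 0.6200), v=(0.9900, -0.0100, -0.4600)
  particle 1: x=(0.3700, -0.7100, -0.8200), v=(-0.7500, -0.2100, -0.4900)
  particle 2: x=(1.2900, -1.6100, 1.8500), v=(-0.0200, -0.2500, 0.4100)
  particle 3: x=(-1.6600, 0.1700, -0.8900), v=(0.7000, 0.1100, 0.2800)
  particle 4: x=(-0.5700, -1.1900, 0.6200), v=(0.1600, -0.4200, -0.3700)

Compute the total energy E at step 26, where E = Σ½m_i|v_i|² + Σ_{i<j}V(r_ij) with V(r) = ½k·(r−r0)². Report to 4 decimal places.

step 0: x0=(-0.5200, 0.2100, 0.6200) x1=(0.3700, -0.7100, -0.8200) x2=(1.2900, -1.6100, 1.8500) x3=(-1.6600, 0.1700, -0.8900) x4=(-0.5700, -1.1900, 0.6200)
step 1: x0=(-0.4890, 0.2092, 0.6056) x1=(0.3466, -0.7165, -0.8347) x2=(1.2879, -1.6167, 1.8611) x3=(-1.6372, 0.1728, -0.8804) x4=(-0.5648, -1.2028, 0.6083)
step 2: x0=(-0.4575, 0.2076, 0.5911) x1=(0.3228, -0.7230, -0.8484) x2=(1.2827, -1.6214, 1.8690) x3=(-1.6123, 0.1743, -0.8691) x4=(-0.5593, -1.2151, 0.5963)
step 3: x0=(-0.4255, 0.2051, 0.5765) x1=(0.2987, -0.7295, -0.8612) x2=(1.2746, -1.6241, 1.8736) x3=(-1.5854, 0.1746, -0.8561) x4=(-0.5533, -1.2269, 0.5840)
step 4: x0=(-0.3930, 0.2016, 0.5617) x1=(0.2744, -0.7360, -0.8729) x2=(1.2635, -1.6248, 1.8749) x3=(-1.5564, 0.1736, -0.8414) x4=(-0.5469, -1.2382, 0.5714)
step 5: x0=(-0.3601, 0.1973, 0.5469) x1=(0.2499, -0.7425, -0.8837) x2=(1.2495, -1.6234, 1.8730) x3=(-1.5255, 0.1713, -0.8250) x4=(-0.5401, -1.2491, 0.5584)
step 6: x0=(-0.3268, 0.1921, 0.5319) x1=(0.2252, -0.7490, -0.8934) x2=(1.2326, -1.6200, 1.8678) x3=(-1.4927, 0.1679, -0.8070) x4=(-0.5330, -1.2594, 0.5452)
step 7: x0=(-0.2930, 0.1860, 0.5170) x1=(0.2003, -0.7555, -0.9022) x2=(1.2130, -1.6147, 1.8593) x3=(-1.4581, 0.1632, -0.7874) x4=(-0.5254, -1.2692, 0.5318)
step 8: x0=(-0.2589, 0.1791, 0.5019) x1=(0.1753, -0.7621, -0.9100) x2=(1.1906, -1.6074, 1.8476) x3=(-1.4218, 0.1573, -0.7664) x4=(-0.5174, -1.2784, 0.5181)
step 9: x0=(-0.2245, 0.1713, 0.4869) x1=(0.1502, -0.7687, -0.9168) x2=(1.1656, -1.5983, 1.8327) x3=(-1.3838, 0.1503, -0.7438) x4=(-0.5091, -1.2872, 0.5043)
step 10: x0=(-0.1898, 0.1627, 0.4719) x1=(0.1251, -0.7753, -0.9227) x2=(1.1381, -1.5872, 1.8147) x3=(-1.3441, 0.1421, -0.7199) x4=(-0.5004, -1.2954, 0.4902)
step 11: x0=(-0.1549, 0.1532, 0.4570) x1=(0.1000, -0.7819, -0.9277) x2=(1.1081, -1.5744, 1.7936) x3=(-1.3030, 0.1328, -0.6946) x4=(-0.4914, -1.3032, 0.4760)
step 12: x0=(-0.1197, 0.1430, 0.4420) x1=(0.0749, -0.7886, -0.9317) x2=(1.0757, -1.5598, 1.7695) x3=(-1.2605, 0.1225, -0.6680) x4=(-0.4821, -1.3104, 0.4617)
step 13: x0=(-0.0843, 0.1320, 0.4271) x1=(0.0499, -0.7954, -0.9348) x2=(1.0411, -1.5436, 1.7424) x3=(-1.2166, 0.1111, -0.6402) x4=(-0.4724, -1.3171, 0.4472)
step 14: x0=(-0.0487, 0.1203, 0.4123) x1=(0.0249, -0.8022, -0.9371) x2=(1.0043, -1.5257, 1.7125) x3=(-1.1715, 0.0987, -0.6112) x4=(-0.4624, -1.3234, 0.4326)
step 15: x0=(-0.0129, 0.1078, 0.3976) x1=(0.0000, -0.8091, -0.9385) x2=(0.9656, -1.5062, 1.6798) x3=(-1.1253, 0.0854, -0.5811) x4=(-0.4521, -1.3291, 0.4179)
step 16: x0=(0.0229, 0.0946, 0.3830) x1=(-0.0247, -0.8160, -0.9391) x2=(0.9249, -1.4853, 1.6445) x3=(-1.0780, 0.0712, -0.5500) x4=(-0.4416, -1.3344, 0.4031)
step 17: x0=(0.0589, 0.0808, 0.3684) x1=(-0.0493, -0.8230, -0.9389) x2=(0.8825, -1.4629, 1.6066) x3=(-1.0298, 0.0562, -0.5179) x4=(-0.4308, -1.3392, 0.3883)
step 18: x0=(0.0950, 0.0664, 0.3540) x1=(-0.0738, -0.8300, -0.9379) x2=(0.8385, -1.4393, 1.5664) x3=(-0.9807, 0.0404, -0.4850) x4=(-0.4197, -1.3436, 0.3734)
step 19: x0=(0.1311, 0.0513, 0.3396) x1=(-0.0981, -0.8371, -0.9362) x2=(0.7930, -1.4144, 1.5238) x3=(-0.9309, 0.0238, -0.4512) x4=(-0.4085, -1.3476, 0.3584)
step 20: x0=(0.1672, 0.0358, 0.3253) x1=(-0.1222, -0.8443, -0.9338) x2=(0.7461, -1.3884, 1.4792) x3=(-0.8804, 0.0067, -0.4166) x4=(-0.3971, -1.3512, 0.3434)
step 21: x0=(0.2034, 0.0197, 0.3112) x1=(-0.1460, -0.8516, -0.9308) x2=(0.6979, -1.3613, 1.4325) x3=(-0.8294, -0.0111, -0.3813) x4=(-0.3855, -1.3544, 0.3284)
step 22: x0=(0.2396, 0.0031, 0.2971) x1=(-0.1697, -0.8589, -0.9272) x2=(0.6488, -1.3332, 1.3839) x3=(-0.7778, -0.0294, -0.3454) x4=(-0.3737, -1.3573, 0.3133)
step 23: x0=(0.2758, -0.0140, 0.2830) x1=(-0.1932, -0.8663, -0.9230) x2=(0.5986, -1.3043, 1.3337) x3=(-0.7259, -0.0482, -0.3090) x4=(-0.3619, -1.3599, 0.2983)
step 24: x0=(0.3120, -0.0314, 0.2691) x1=(-0.2165, -0.8738, -0.9183) x2=(0.5476, -1.2746, 1.2820) x3=(-0.6737, -0.0674, -0.2720) x4=(-0.3499, -1.3622, 0.2832)
step 25: x0=(0.3482, -0.0492, 0.2552) x1=(-0.2396, -0.8813, -0.9131) x2=(0.4960, -1.2442, 1.2289) x3=(-0.6212, -0.0869, -0.2346) x4=(-0.3379, -1.3642, 0.2680)
step 26: x0=(0.3843, -0.0673, 0.2413) x1=(-0.2624, -0.8889, -0.9075) x2=(0.4438, -1.2133, 1.1746) x3=(-0.5686, -0.1068, -0.1969) x4=(-0.3258, -1.3660, 0.2528)
step 0 velocities: v0=(0.9900, -0.0100, -0.4600) v1=(-0.7500, -0.2100, -0.4900) v2=(-0.0200, -0.2500, 0.4100) v3=(0.7000, 0.1100, 0.2800) v4=(0.1600, -0.4200, -0.3700)
step 0: KE=2.3695, PE=7.9796, E=10.3491
step 26 velocities: v0=(1.1669, -0.5898, -0.4476) v1=(-0.7348, -0.2450, 0.1876) v2=(-1.6913, 1.0065, -1.7679) v3=(1.6986, -0.6425, 1.2235) v4=(0.3902, -0.0563, -0.4901)
step 26: KE=9.6206, PE=0.7244, E=10.3450

10.3450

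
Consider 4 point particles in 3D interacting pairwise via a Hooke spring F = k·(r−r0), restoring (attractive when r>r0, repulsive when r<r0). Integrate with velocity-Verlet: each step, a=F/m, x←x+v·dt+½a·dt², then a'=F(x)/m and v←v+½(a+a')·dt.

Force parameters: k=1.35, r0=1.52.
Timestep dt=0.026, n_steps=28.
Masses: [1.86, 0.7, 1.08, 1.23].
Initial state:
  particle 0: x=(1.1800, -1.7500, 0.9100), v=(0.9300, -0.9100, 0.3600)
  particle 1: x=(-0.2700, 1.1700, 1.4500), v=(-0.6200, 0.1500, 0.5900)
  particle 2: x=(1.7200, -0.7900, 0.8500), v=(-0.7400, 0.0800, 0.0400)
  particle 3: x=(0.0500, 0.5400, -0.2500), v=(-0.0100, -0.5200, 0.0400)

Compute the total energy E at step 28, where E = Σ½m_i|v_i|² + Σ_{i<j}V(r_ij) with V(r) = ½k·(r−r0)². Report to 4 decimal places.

7.6057

step 0: x0=(1.1800, -1.7500, 0.9100) x1=(-0.2700, 1.1700, 1.4500) x2=(1.7200, -0.7900, 0.8500) x3=(0.0500, 0.5400, -0.2500)
step 1: x0=(1.2038, -1.7731, 0.9193) x1=(-0.2850, 1.1722, 1.4648) x2=(1.7002, -0.7872, 0.8510) x3=(0.0501, 0.5260, -0.2485)
step 2: x0=(1.2269, -1.7951, 0.9285) x1=(-0.2976, 1.1710, 1.4784) x2=(1.6793, -0.7829, 0.8518) x3=(0.0511, 0.5108, -0.2461)
step 3: x0=(1.2492, -1.8159, 0.9376) x1=(-0.3078, 1.1662, 1.4908) x2=(1.6572, -0.7771, 0.8526) x3=(0.0528, 0.4947, -0.2427)
step 4: x0=(1.2707, -1.8356, 0.9466) x1=(-0.3156, 1.1580, 1.5019) x2=(1.6340, -0.7698, 0.8533) x3=(0.0553, 0.4775, -0.2384)
step 5: x0=(1.2914, -1.8541, 0.9555) x1=(-0.3210, 1.1463, 1.5118) x2=(1.6097, -0.7612, 0.8538) x3=(0.0585, 0.4593, -0.2332)
step 6: x0=(1.3114, -1.8714, 0.9643) x1=(-0.3240, 1.1310, 1.5205) x2=(1.5844, -0.7512, 0.8544) x3=(0.0625, 0.4402, -0.2270)
step 7: x0=(1.3306, -1.8875, 0.9729) x1=(-0.3246, 1.1123, 1.5279) x2=(1.5580, -0.7398, 0.8548) x3=(0.0672, 0.4200, -0.2198)
step 8: x0=(1.3490, -1.9025, 0.9815) x1=(-0.3227, 1.0901, 1.5340) x2=(1.5305, -0.7272, 0.8552) x3=(0.0727, 0.3989, -0.2118)
step 9: x0=(1.3666, -1.9162, 0.9899) x1=(-0.3185, 1.0645, 1.5388) x2=(1.5021, -0.7134, 0.8555) x3=(0.0788, 0.3768, -0.2028)
step 10: x0=(1.3835, -1.9287, 0.9983) x1=(-0.3120, 1.0356, 1.5424) x2=(1.4727, -0.6984, 0.8559) x3=(0.0857, 0.3538, -0.1929)
step 11: x0=(1.3996, -1.9400, 1.0065) x1=(-0.3031, 1.0034, 1.5448) x2=(1.4424, -0.6824, 0.8562) x3=(0.0931, 0.3299, -0.1821)
step 12: x0=(1.4149, -1.9501, 1.0146) x1=(-0.2920, 0.9680, 1.5460) x2=(1.4113, -0.6654, 0.8565) x3=(0.1012, 0.3051, -0.1705)
step 13: x0=(1.4294, -1.9590, 1.0227) x1=(-0.2787, 0.9295, 1.5460) x2=(1.3794, -0.6475, 0.8568) x3=(0.1100, 0.2795, -0.1581)
step 14: x0=(1.4432, -1.9667, 1.0305) x1=(-0.2633, 0.8880, 1.5449) x2=(1.3468, -0.6288, 0.8572) x3=(0.1193, 0.2531, -0.1449)
step 15: x0=(1.4562, -1.9732, 1.0383) x1=(-0.2458, 0.8436, 1.5428) x2=(1.3135, -0.6094, 0.8576) x3=(0.1291, 0.2259, -0.1310)
step 16: x0=(1.4684, -1.9785, 1.0460) x1=(-0.2264, 0.7965, 1.5396) x2=(1.2797, -0.5894, 0.8581) x3=(0.1395, 0.1979, -0.1163)
step 17: x0=(1.4800, -1.9827, 1.0535) x1=(-0.2052, 0.7468, 1.5355) x2=(1.2454, -0.5689, 0.8586) x3=(0.1504, 0.1692, -0.1010)
step 18: x0=(1.4907, -1.9856, 1.0609) x1=(-0.1823, 0.6947, 1.5305) x2=(1.2106, -0.5481, 0.8593) x3=(0.1617, 0.1398, -0.0851)
step 19: x0=(1.5008, -1.9875, 1.0682) x1=(-0.1577, 0.6402, 1.5247) x2=(1.1756, -0.5269, 0.8600) x3=(0.1735, 0.1098, -0.0686)
step 20: x0=(1.5102, -1.9882, 1.0753) x1=(-0.1316, 0.5837, 1.5183) x2=(1.1403, -0.5055, 0.8608) x3=(0.1856, 0.0791, -0.0516)
step 21: x0=(1.5189, -1.9879, 1.0823) x1=(-0.1041, 0.5251, 1.5112) x2=(1.1050, -0.4840, 0.8618) x3=(0.1982, 0.0477, -0.0342)
step 22: x0=(1.5269, -1.9865, 1.0892) x1=(-0.0754, 0.4647, 1.5035) x2=(1.0696, -0.4625, 0.8629) x3=(0.2111, 0.0158, -0.0164)
step 23: x0=(1.5342, -1.9840, 1.0959) x1=(-0.0456, 0.4026, 1.4955) x2=(1.0343, -0.4411, 0.8642) x3=(0.2242, -0.0166, 0.0018)
step 24: x0=(1.5409, -1.9805, 1.1025) x1=(-0.0147, 0.3391, 1.4871) x2=(0.9991, -0.4199, 0.8656) x3=(0.2377, -0.0496, 0.0201)
step 25: x0=(1.5469, -1.9760, 1.1090) x1=(0.0169, 0.2743, 1.4786) x2=(0.9643, -0.3989, 0.8673) x3=(0.2514, -0.0831, 0.0386)
step 26: x0=(1.5523, -1.9706, 1.1153) x1=(0.0493, 0.2082, 1.4700) x2=(0.9298, -0.3783, 0.8690) x3=(0.2653, -0.1171, 0.0573)
step 27: x0=(1.5571, -1.9643, 1.1215) x1=(0.0821, 0.1412, 1.4614) x2=(0.8958, -0.3580, 0.8710) x3=(0.2794, -0.1516, 0.0759)
step 28: x0=(1.5613, -1.9571, 1.1275) x1=(0.1154, 0.0733, 1.4531) x2=(0.8624, -0.3381, 0.8731) x3=(0.2936, -0.1865, 0.0945)
step 0 velocities: v0=(0.9300, -0.9100, 0.3600) v1=(-0.6200, 0.1500, 0.5900) v2=(-0.7400, 0.0800, 0.0400) v3=(-0.0100, -0.5200, 0.0400)
step 0: KE=2.4266, PE=5.1818, E=7.6085
step 28 velocities: v0=(0.1520, 0.2923, 0.2292) v1=(1.2857, -2.6269, -0.3142) v2=(-1.2730, 0.7556, 0.0852) v3=(0.5499, -1.3510, 0.7127)
step 28: KE=5.9862, PE=1.6194, E=7.6057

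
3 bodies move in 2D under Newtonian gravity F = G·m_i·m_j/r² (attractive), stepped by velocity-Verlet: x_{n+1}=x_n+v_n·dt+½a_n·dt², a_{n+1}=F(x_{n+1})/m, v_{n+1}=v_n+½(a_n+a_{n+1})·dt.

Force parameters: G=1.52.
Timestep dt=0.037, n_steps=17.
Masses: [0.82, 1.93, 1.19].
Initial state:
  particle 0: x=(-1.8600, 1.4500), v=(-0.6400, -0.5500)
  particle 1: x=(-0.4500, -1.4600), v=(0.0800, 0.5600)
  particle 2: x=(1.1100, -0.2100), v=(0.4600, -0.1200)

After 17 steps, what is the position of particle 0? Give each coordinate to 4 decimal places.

step 0: x0=(-1.8600, 1.4500) x1=(-0.4500, -1.4600) x2=(1.1100, -0.2100)
step 1: x0=(-1.8835, 1.4294) x1=(-0.4468, -1.4390) x2=(1.1266, -0.2147)
step 2: x0=(-1.9066, 1.4084) x1=(-0.4433, -1.4175) x2=(1.1422, -0.2200)
step 3: x0=(-1.9294, 1.3869) x1=(-0.4392, -1.3954) x2=(1.1569, -0.2258)
step 4: x0=(-1.9518, 1.3650) x1=(-0.4348, -1.3729) x2=(1.1707, -0.2322)
step 5: x0=(-1.9739, 1.3426) x1=(-0.4299, -1.3498) x2=(1.1834, -0.2391)
step 6: x0=(-1.9955, 1.3198) x1=(-0.4246, -1.3262) x2=(1.1952, -0.2465)
step 7: x0=(-2.0168, 1.2965) x1=(-0.4189, -1.3020) x2=(1.2060, -0.2544)
step 8: x0=(-2.0376, 1.2728) x1=(-0.4126, -1.2774) x2=(1.2158, -0.2629)
step 9: x0=(-2.0580, 1.2486) x1=(-0.4059, -1.2522) x2=(1.2245, -0.2719)
step 10: x0=(-2.0781, 1.2240) x1=(-0.3987, -1.2266) x2=(1.2322, -0.2814)
step 11: x0=(-2.0977, 1.1989) x1=(-0.3911, -1.2004) x2=(1.2387, -0.2914)
step 12: x0=(-2.1168, 1.1734) x1=(-0.3829, -1.1737) x2=(1.2442, -0.3020)
step 13: x0=(-2.1355, 1.1474) x1=(-0.3742, -1.1465) x2=(1.2485, -0.3130)
step 14: x0=(-2.1538, 1.1209) x1=(-0.3649, -1.1188) x2=(1.2515, -0.3246)
step 15: x0=(-2.1716, 1.0940) x1=(-0.3552, -1.0906) x2=(1.2534, -0.3366)
step 16: x0=(-2.1889, 1.0667) x1=(-0.3448, -1.0620) x2=(1.2540, -0.3492)
step 17: x0=(-2.2057, 1.0389) x1=(-0.3338, -1.0328) x2=(1.2533, -0.3622)

(-2.2057, 1.0389)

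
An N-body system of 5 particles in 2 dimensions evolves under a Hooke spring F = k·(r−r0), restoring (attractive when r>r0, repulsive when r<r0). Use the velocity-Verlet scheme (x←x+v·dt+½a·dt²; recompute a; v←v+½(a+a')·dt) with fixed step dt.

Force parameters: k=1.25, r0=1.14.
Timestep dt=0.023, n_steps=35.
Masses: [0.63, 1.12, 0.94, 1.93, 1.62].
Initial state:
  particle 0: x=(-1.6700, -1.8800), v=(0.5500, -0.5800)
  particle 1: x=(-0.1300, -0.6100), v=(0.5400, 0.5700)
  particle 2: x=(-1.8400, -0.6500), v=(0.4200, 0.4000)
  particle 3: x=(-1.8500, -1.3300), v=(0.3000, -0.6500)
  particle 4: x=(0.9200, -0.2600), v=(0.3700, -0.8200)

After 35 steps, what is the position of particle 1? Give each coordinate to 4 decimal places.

(-0.2775, -0.4681)

step 0: x0=(-1.6700, -1.8800) x1=(-0.1300, -0.6100) x2=(-1.8400, -0.6500) x3=(-1.8500, -1.3300) x4=(0.9200, -0.2600)
step 1: x0=(-1.6561, -1.8927) x1=(-0.1181, -0.5971) x2=(-1.8296, -0.6406) x3=(-1.8427, -1.3448) x4=(0.9275, -0.2792)
step 2: x0=(-1.6396, -1.9043) x1=(-0.1075, -0.5848) x2=(-1.8176, -0.6308) x3=(-1.8347, -1.3592) x4=(0.9330, -0.2993)
step 3: x0=(-1.6205, -1.9146) x1=(-0.0979, -0.5730) x2=(-1.8040, -0.6207) x3=(-1.8259, -1.3732) x4=(0.9365, -0.3200)
step 4: x0=(-1.5989, -1.9235) x1=(-0.0896, -0.5618) x2=(-1.7889, -0.6102) x3=(-1.8164, -1.3869) x4=(0.9381, -0.3415)
step 5: x0=(-1.5747, -1.9312) x1=(-0.0824, -0.5511) x2=(-1.7722, -0.5996) x3=(-1.8061, -1.4002) x4=(0.9377, -0.3637)
step 6: x0=(-1.5481, -1.9376) x1=(-0.0765, -0.5410) x2=(-1.7540, -0.5887) x3=(-1.7951, -1.4131) x4=(0.9354, -0.3866)
step 7: x0=(-1.5189, -1.9426) x1=(-0.0717, -0.5315) x2=(-1.7343, -0.5777) x3=(-1.7834, -1.4256) x4=(0.9312, -0.4102)
step 8: x0=(-1.4873, -1.9463) x1=(-0.0681, -0.5226) x2=(-1.7131, -0.5666) x3=(-1.7710, -1.4376) x4=(0.9251, -0.4345)
step 9: x0=(-1.4533, -1.9487) x1=(-0.0656, -0.5143) x2=(-1.6905, -0.5553) x3=(-1.7578, -1.4493) x4=(0.9173, -0.4594)
step 10: x0=(-1.4170, -1.9496) x1=(-0.0643, -0.5066) x2=(-1.6665, -0.5441) x3=(-1.7440, -1.4606) x4=(0.9076, -0.4849)
step 11: x0=(-1.3783, -1.9492) x1=(-0.0641, -0.4995) x2=(-1.6410, -0.5329) x3=(-1.7295, -1.4714) x4=(0.8963, -0.5110)
step 12: x0=(-1.3374, -1.9475) x1=(-0.0650, -0.4930) x2=(-1.6143, -0.5217) x3=(-1.7144, -1.4818) x4=(0.8833, -0.5377)
step 13: x0=(-1.2944, -1.9444) x1=(-0.0669, -0.4871) x2=(-1.5862, -0.5106) x3=(-1.6986, -1.4918) x4=(0.8687, -0.5649)
step 14: x0=(-1.2492, -1.9400) x1=(-0.0699, -0.4818) x2=(-1.5569, -0.4997) x3=(-1.6823, -1.5014) x4=(0.8525, -0.5927)
step 15: x0=(-1.2021, -1.9343) x1=(-0.0739, -0.4770) x2=(-1.5264, -0.4889) x3=(-1.6653, -1.5106) x4=(0.8348, -0.6210)
step 16: x0=(-1.1531, -1.9272) x1=(-0.0787, -0.4728) x2=(-1.4947, -0.4784) x3=(-1.6478, -1.5194) x4=(0.8157, -0.6497)
step 17: x0=(-1.1022, -1.9189) x1=(-0.0845, -0.4691) x2=(-1.4620, -0.4680) x3=(-1.6297, -1.5278) x4=(0.7952, -0.6789)
step 18: x0=(-1.0497, -1.9093) x1=(-0.0912, -0.4660) x2=(-1.4282, -0.4580) x3=(-1.6111, -1.5359) x4=(0.7735, -0.7086)
step 19: x0=(-0.9956, -1.8986) x1=(-0.0986, -0.4633) x2=(-1.3935, -0.4482) x3=(-1.5919, -1.5435) x4=(0.7505, -0.7386)
step 20: x0=(-0.9401, -1.8866) x1=(-0.1068, -0.4611) x2=(-1.3578, -0.4388) x3=(-1.5723, -1.5508) x4=(0.7263, -0.7690)
step 21: x0=(-0.8832, -1.8735) x1=(-0.1156, -0.4594) x2=(-1.3214, -0.4297) x3=(-1.5522, -1.5578) x4=(0.7011, -0.7997)
step 22: x0=(-0.8252, -1.8594) x1=(-0.1251, -0.4581) x2=(-1.2842, -0.4210) x3=(-1.5316, -1.5644) x4=(0.6748, -0.8308)
step 23: x0=(-0.7661, -1.8442) x1=(-0.1352, -0.4571) x2=(-1.2463, -0.4127) x3=(-1.5106, -1.5707) x4=(0.6476, -0.8621)
step 24: x0=(-0.7062, -1.8280) x1=(-0.1457, -0.4566) x2=(-1.2078, -0.4047) x3=(-1.4892, -1.5767) x4=(0.6196, -0.8937)
step 25: x0=(-0.6455, -1.8110) x1=(-0.1567, -0.4564) x2=(-1.1688, -0.3973) x3=(-1.4673, -1.5823) x4=(0.5907, -0.9255)
step 26: x0=(-0.5842, -1.7932) x1=(-0.1681, -0.4565) x2=(-1.1293, -0.3902) x3=(-1.4451, -1.5877) x4=(0.5612, -0.9575)
step 27: x0=(-0.5225, -1.7746) x1=(-0.1797, -0.4569) x2=(-1.0895, -0.3836) x3=(-1.4224, -1.5928) x4=(0.5310, -0.9896)
step 28: x0=(-0.4605, -1.7554) x1=(-0.1917, -0.4576) x2=(-1.0493, -0.3774) x3=(-1.3994, -1.5977) x4=(0.5003, -1.0219)
step 29: x0=(-0.3984, -1.7356) x1=(-0.2038, -0.4585) x2=(-1.0089, -0.3717) x3=(-1.3761, -1.6022) x4=(0.4691, -1.0543)
step 30: x0=(-0.3362, -1.7154) x1=(-0.2161, -0.4596) x2=(-0.9684, -0.3664) x3=(-1.3524, -1.6066) x4=(0.4374, -1.0867)
step 31: x0=(-0.2742, -1.6949) x1=(-0.2284, -0.4609) x2=(-0.9277, -0.3616) x3=(-1.3283, -1.6107) x4=(0.4055, -1.1192)
step 32: x0=(-0.2125, -1.6741) x1=(-0.2408, -0.4625) x2=(-0.8871, -0.3572) x3=(-1.3040, -1.6145) x4=(0.3733, -1.1516)
step 33: x0=(-0.1512, -1.6531) x1=(-0.2531, -0.4642) x2=(-0.8465, -0.3532) x3=(-1.2794, -1.6181) x4=(0.3409, -1.1841)
step 34: x0=(-0.0903, -1.6321) x1=(-0.2654, -0.4660) x2=(-0.8061, -0.3496) x3=(-1.2544, -1.6215) x4=(0.3084, -1.2164)
step 35: x0=(-0.0301, -1.6113) x1=(-0.2775, -0.4681) x2=(-0.7658, -0.3464) x3=(-1.2292, -1.6248) x4=(0.2758, -1.2486)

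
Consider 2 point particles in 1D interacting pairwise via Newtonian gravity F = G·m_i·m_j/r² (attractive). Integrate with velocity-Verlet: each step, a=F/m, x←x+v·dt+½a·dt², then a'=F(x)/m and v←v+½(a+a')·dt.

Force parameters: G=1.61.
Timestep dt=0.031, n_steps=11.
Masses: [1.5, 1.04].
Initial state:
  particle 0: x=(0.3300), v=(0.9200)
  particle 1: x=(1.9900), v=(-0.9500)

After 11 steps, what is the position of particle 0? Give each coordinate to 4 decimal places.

step 0: x0=(0.3300) x1=(1.9900)
step 1: x0=(0.3588) x1=(1.9601)
step 2: x0=(0.3883) x1=(1.9294)
step 3: x0=(0.4184) x1=(1.8976)
step 4: x0=(0.4492) x1=(1.8648)
step 5: x0=(0.4809) x1=(1.8308)
step 6: x0=(0.5134) x1=(1.7956)
step 7: x0=(0.5469) x1=(1.7589)
step 8: x0=(0.5815) x1=(1.7207)
step 9: x0=(0.6174) x1=(1.6806)
step 10: x0=(0.6547) x1=(1.6386)
step 11: x0=(0.6936) x1=(1.5941)

(0.6936)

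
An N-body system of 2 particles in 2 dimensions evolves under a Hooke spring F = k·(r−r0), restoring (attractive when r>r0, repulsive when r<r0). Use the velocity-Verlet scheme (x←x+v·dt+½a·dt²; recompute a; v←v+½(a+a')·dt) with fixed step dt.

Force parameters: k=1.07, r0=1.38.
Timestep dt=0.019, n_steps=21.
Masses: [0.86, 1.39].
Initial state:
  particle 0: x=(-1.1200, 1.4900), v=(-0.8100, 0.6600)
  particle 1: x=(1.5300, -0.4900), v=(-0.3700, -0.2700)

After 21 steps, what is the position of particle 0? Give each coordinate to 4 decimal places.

step 0: x0=(-1.1200, 1.4900) x1=(1.5300, -0.4900)
step 1: x0=(-1.1350, 1.5023) x1=(1.5228, -0.4950)
step 2: x0=(-1.1494, 1.5140) x1=(1.5151, -0.4996)
step 3: x0=(-1.1630, 1.5253) x1=(1.5070, -0.5039)
step 4: x0=(-1.1760, 1.5360) x1=(1.4984, -0.5079)
step 5: x0=(-1.1882, 1.5461) x1=(1.4894, -0.5116)
step 6: x0=(-1.1997, 1.5557) x1=(1.4800, -0.5149)
step 7: x0=(-1.2105, 1.5647) x1=(1.4701, -0.5178)
step 8: x0=(-1.2206, 1.5732) x1=(1.4598, -0.5205)
step 9: x0=(-1.2300, 1.5812) x1=(1.4491, -0.5228)
step 10: x0=(-1.2386, 1.5886) x1=(1.4379, -0.5247)
step 11: x0=(-1.2466, 1.5954) x1=(1.4262, -0.5263)
step 12: x0=(-1.2538, 1.6016) x1=(1.4142, -0.5275)
step 13: x0=(-1.2603, 1.6073) x1=(1.4016, -0.5284)
step 14: x0=(-1.2661, 1.6124) x1=(1.3887, -0.5289)
step 15: x0=(-1.2712, 1.6169) x1=(1.3753, -0.5291)
step 16: x0=(-1.2756, 1.6209) x1=(1.3614, -0.5289)
step 17: x0=(-1.2793, 1.6242) x1=(1.3472, -0.5284)
step 18: x0=(-1.2823, 1.6270) x1=(1.3325, -0.5275)
step 19: x0=(-1.2845, 1.6293) x1=(1.3173, -0.5262)
step 20: x0=(-1.2861, 1.6309) x1=(1.3018, -0.5246)
step 21: x0=(-1.2870, 1.6320) x1=(1.2858, -0.5227)

(-1.2870, 1.6320)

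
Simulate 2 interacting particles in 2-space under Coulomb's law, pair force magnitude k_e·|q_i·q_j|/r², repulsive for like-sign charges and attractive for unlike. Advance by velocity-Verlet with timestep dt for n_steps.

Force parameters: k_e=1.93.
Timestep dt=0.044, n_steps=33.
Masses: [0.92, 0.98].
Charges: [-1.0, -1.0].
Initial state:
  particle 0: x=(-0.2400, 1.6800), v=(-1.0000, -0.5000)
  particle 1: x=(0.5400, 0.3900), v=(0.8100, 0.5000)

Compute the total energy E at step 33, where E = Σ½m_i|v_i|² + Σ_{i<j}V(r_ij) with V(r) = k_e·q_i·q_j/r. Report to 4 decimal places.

2.2987

step 0: x0=(-0.2400, 1.6800) x1=(0.5400, 0.3900)
step 1: x0=(-0.2845, 1.6588) x1=(0.5761, 0.4113)
step 2: x0=(-0.3299, 1.6390) x1=(0.6131, 0.4312)
step 3: x0=(-0.3765, 1.6206) x1=(0.6511, 0.4498)
step 4: x0=(-0.4241, 1.6034) x1=(0.6902, 0.4673)
step 5: x0=(-0.4729, 1.5874) x1=(0.7303, 0.4837)
step 6: x0=(-0.5227, 1.5724) x1=(0.7714, 0.4991)
step 7: x0=(-0.5737, 1.5583) x1=(0.8136, 0.5136)
step 8: x0=(-0.6258, 1.5451) x1=(0.8568, 0.5274)
step 9: x0=(-0.6789, 1.5325) x1=(0.9010, 0.5405)
step 10: x0=(-0.7330, 1.5206) x1=(0.9461, 0.5531)
step 11: x0=(-0.7880, 1.5092) x1=(0.9921, 0.5651)
step 12: x0=(-0.8439, 1.4983) x1=(1.0389, 0.5767)
step 13: x0=(-0.9006, 1.4878) x1=(1.0865, 0.5879)
step 14: x0=(-0.9581, 1.4777) x1=(1.1349, 0.5988)
step 15: x0=(-1.0164, 1.4678) x1=(1.1839, 0.6094)
step 16: x0=(-1.0753, 1.4582) x1=(1.2335, 0.6198)
step 17: x0=(-1.1349, 1.4489) x1=(1.2837, 0.6299)
step 18: x0=(-1.1950, 1.4397) x1=(1.3345, 0.6398)
step 19: x0=(-1.2557, 1.4307) x1=(1.3859, 0.6496)
step 20: x0=(-1.3169, 1.4219) x1=(1.4376, 0.6593)
step 21: x0=(-1.3786, 1.4132) x1=(1.4899, 0.6688)
step 22: x0=(-1.4407, 1.4046) x1=(1.5425, 0.6782)
step 23: x0=(-1.5033, 1.3961) x1=(1.5956, 0.6875)
step 24: x0=(-1.5662, 1.3877) x1=(1.6490, 0.6967)
step 25: x0=(-1.6295, 1.3794) x1=(1.7028, 0.7059)
step 26: x0=(-1.6932, 1.3712) x1=(1.7569, 0.7150)
step 27: x0=(-1.7572, 1.3630) x1=(1.8113, 0.7240)
step 28: x0=(-1.8214, 1.3548) x1=(1.8660, 0.7330)
step 29: x0=(-1.8860, 1.3468) x1=(1.9209, 0.7419)
step 30: x0=(-1.9508, 1.3387) x1=(1.9761, 0.7508)
step 31: x0=(-2.0159, 1.3307) x1=(2.0316, 0.7596)
step 32: x0=(-2.0813, 1.3228) x1=(2.0872, 0.7685)
step 33: x0=(-2.1468, 1.3148) x1=(2.1431, 0.7773)
step 0 velocities: v0=(-1.0000, -0.5000) v1=(0.8100, 0.5000)
step 0: KE=1.0190, PE=1.2803, E=2.2993
step 33 velocities: v0=(-1.4925, -0.1800) v1=(1.2723, 0.1996)
step 33: KE=1.8523, PE=0.4464, E=2.2987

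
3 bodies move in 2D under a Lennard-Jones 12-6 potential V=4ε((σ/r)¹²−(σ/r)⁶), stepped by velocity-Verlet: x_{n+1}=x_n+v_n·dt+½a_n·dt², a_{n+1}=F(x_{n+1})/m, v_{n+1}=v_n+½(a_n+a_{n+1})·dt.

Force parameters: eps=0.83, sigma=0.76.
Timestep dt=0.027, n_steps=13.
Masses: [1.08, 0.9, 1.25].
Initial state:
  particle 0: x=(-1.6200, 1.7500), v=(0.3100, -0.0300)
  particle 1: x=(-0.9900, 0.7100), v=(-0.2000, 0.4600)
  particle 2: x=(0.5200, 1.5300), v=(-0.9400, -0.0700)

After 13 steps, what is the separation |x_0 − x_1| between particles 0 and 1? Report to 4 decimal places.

step 0: x0=(-1.6200, 1.7500) x1=(-0.9900, 0.7100) x2=(0.5200, 1.5300)
step 1: x0=(-1.6115, 1.7489) x1=(-0.9956, 0.7227) x2=(0.4946, 1.5281)
step 2: x0=(-1.6026, 1.7473) x1=(-1.0014, 0.7362) x2=(0.4691, 1.5262)
step 3: x0=(-1.5934, 1.7451) x1=(-1.0077, 0.7504) x2=(0.4436, 1.5242)
step 4: x0=(-1.5837, 1.7422) x1=(-1.0143, 0.7654) x2=(0.4180, 1.5222)
step 5: x0=(-1.5736, 1.7385) x1=(-1.0214, 0.7815) x2=(0.3923, 1.5202)
step 6: x0=(-1.5629, 1.7340) x1=(-1.0290, 0.7986) x2=(0.3665, 1.5182)
step 7: x0=(-1.5516, 1.7284) x1=(-1.0372, 0.8171) x2=(0.3406, 1.5161)
step 8: x0=(-1.5397, 1.7216) x1=(-1.0460, 0.8369) x2=(0.3146, 1.5139)
step 9: x0=(-1.5269, 1.7136) x1=(-1.0556, 0.8585) x2=(0.2885, 1.5117)
step 10: x0=(-1.5134, 1.7040) x1=(-1.0660, 0.8819) x2=(0.2622, 1.5095)
step 11: x0=(-1.4989, 1.6929) x1=(-1.0772, 0.9072) x2=(0.2357, 1.5072)
step 12: x0=(-1.4837, 1.6806) x1=(-1.0890, 0.9341) x2=(0.2091, 1.5048)
step 13: x0=(-1.4688, 1.6687) x1=(-1.1002, 0.9605) x2=(0.1822, 1.5024)

0.7984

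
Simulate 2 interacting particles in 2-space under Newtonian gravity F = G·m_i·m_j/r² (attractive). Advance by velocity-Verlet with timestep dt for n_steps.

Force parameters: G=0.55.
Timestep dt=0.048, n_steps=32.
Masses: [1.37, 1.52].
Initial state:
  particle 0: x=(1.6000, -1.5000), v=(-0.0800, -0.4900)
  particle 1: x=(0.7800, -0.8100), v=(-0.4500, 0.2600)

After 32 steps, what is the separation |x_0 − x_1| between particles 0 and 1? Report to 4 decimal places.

step 0: x0=(1.6000, -1.5000) x1=(0.7800, -0.8100)
step 1: x0=(1.5955, -1.5230) x1=(0.7590, -0.7980)
step 2: x0=(1.5898, -1.5449) x1=(0.7390, -0.7869)
step 3: x0=(1.5831, -1.5659) x1=(0.7201, -0.7768)
step 4: x0=(1.5753, -1.5859) x1=(0.7021, -0.7674)
step 5: x0=(1.5665, -1.6050) x1=(0.6849, -0.7590)
step 6: x0=(1.5567, -1.6232) x1=(0.6686, -0.7513)
step 7: x0=(1.5461, -1.6405) x1=(0.6531, -0.7444)
step 8: x0=(1.5346, -1.6570) x1=(0.6384, -0.7382)
step 9: x0=(1.5224, -1.6726) x1=(0.6244, -0.7329)
step 10: x0=(1.5093, -1.6875) x1=(0.6111, -0.7282)
step 11: x0=(1.4955, -1.7015) x1=(0.5985, -0.7243)
step 12: x0=(1.4809, -1.7147) x1=(0.5866, -0.7212)
step 13: x0=(1.4656, -1.7271) x1=(0.5753, -0.7187)
step 14: x0=(1.4496, -1.7386) x1=(0.5647, -0.7170)
step 15: x0=(1.4329, -1.7494) x1=(0.5547, -0.7160)
step 16: x0=(1.4155, -1.7594) x1=(0.5453, -0.7157)
step 17: x0=(1.3975, -1.7686) x1=(0.5365, -0.7161)
step 18: x0=(1.3788, -1.7770) x1=(0.5283, -0.7172)
step 19: x0=(1.3595, -1.7846) x1=(0.5206, -0.7191)
step 20: x0=(1.3395, -1.7914) x1=(0.5136, -0.7218)
step 21: x0=(1.3188, -1.7973) x1=(0.5071, -0.7251)
step 22: x0=(1.2976, -1.8024) x1=(0.5013, -0.7293)
step 23: x0=(1.2756, -1.8066) x1=(0.4960, -0.7342)
step 24: x0=(1.2531, -1.8099) x1=(0.4912, -0.7399)
step 25: x0=(1.2298, -1.8123) x1=(0.4871, -0.7465)
step 26: x0=(1.2060, -1.8138) x1=(0.4836, -0.7539)
step 27: x0=(1.1814, -1.8143) x1=(0.4806, -0.7621)
step 28: x0=(1.1563, -1.8138) x1=(0.4782, -0.7713)
step 29: x0=(1.1304, -1.8123) x1=(0.4765, -0.7814)
step 30: x0=(1.1038, -1.8096) x1=(0.4754, -0.7925)
step 31: x0=(1.0765, -1.8058) x1=(0.4749, -0.8046)
step 32: x0=(1.0485, -1.8009) x1=(0.4751, -0.8178)

1.1380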